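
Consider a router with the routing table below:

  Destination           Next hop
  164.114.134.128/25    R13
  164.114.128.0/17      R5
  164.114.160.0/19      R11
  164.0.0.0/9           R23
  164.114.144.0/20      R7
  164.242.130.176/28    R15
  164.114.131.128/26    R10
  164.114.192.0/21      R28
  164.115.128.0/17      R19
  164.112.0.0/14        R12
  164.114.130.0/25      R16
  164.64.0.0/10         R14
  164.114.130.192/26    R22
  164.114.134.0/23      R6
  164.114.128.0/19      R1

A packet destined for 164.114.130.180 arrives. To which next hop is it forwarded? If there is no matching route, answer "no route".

Routes whose prefix contains 164.114.130.180:
  164.0.0.0/9 (164.0.0.0 - 164.127.255.255) -> R23
  164.64.0.0/10 (164.64.0.0 - 164.127.255.255) -> R14
  164.112.0.0/14 (164.112.0.0 - 164.115.255.255) -> R12
  164.114.128.0/17 (164.114.128.0 - 164.114.255.255) -> R5
  164.114.128.0/19 (164.114.128.0 - 164.114.159.255) -> R1
More-specific entries that do NOT match:
  164.242.130.176/28 (164.242.130.176 - 164.242.130.191) does not contain 164.114.130.180
  164.114.131.128/26 (164.114.131.128 - 164.114.131.191) does not contain 164.114.130.180
  164.114.130.192/26 (164.114.130.192 - 164.114.130.255) does not contain 164.114.130.180
  164.114.134.128/25 (164.114.134.128 - 164.114.134.255) does not contain 164.114.130.180
  164.114.130.0/25 (164.114.130.0 - 164.114.130.127) does not contain 164.114.130.180
  164.114.134.0/23 (164.114.134.0 - 164.114.135.255) does not contain 164.114.130.180
  164.114.192.0/21 (164.114.192.0 - 164.114.199.255) does not contain 164.114.130.180
  164.114.144.0/20 (164.114.144.0 - 164.114.159.255) does not contain 164.114.130.180
Longest matching prefix is /19 -> next hop R1.

R1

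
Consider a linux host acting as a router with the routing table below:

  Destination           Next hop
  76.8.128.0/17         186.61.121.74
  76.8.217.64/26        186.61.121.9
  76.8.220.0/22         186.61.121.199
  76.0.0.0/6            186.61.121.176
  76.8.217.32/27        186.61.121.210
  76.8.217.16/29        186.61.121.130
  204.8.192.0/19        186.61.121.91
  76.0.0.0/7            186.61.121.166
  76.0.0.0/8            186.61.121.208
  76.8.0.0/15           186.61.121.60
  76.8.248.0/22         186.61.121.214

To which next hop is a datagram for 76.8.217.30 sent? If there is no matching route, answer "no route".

186.61.121.74

Routes whose prefix contains 76.8.217.30:
  76.0.0.0/6 (76.0.0.0 - 79.255.255.255) -> 186.61.121.176
  76.0.0.0/7 (76.0.0.0 - 77.255.255.255) -> 186.61.121.166
  76.0.0.0/8 (76.0.0.0 - 76.255.255.255) -> 186.61.121.208
  76.8.0.0/15 (76.8.0.0 - 76.9.255.255) -> 186.61.121.60
  76.8.128.0/17 (76.8.128.0 - 76.8.255.255) -> 186.61.121.74
More-specific entries that do NOT match:
  76.8.217.16/29 (76.8.217.16 - 76.8.217.23) does not contain 76.8.217.30
  76.8.217.32/27 (76.8.217.32 - 76.8.217.63) does not contain 76.8.217.30
  76.8.217.64/26 (76.8.217.64 - 76.8.217.127) does not contain 76.8.217.30
  76.8.220.0/22 (76.8.220.0 - 76.8.223.255) does not contain 76.8.217.30
  76.8.248.0/22 (76.8.248.0 - 76.8.251.255) does not contain 76.8.217.30
  204.8.192.0/19 (204.8.192.0 - 204.8.223.255) does not contain 76.8.217.30
Longest matching prefix is /17 -> next hop 186.61.121.74.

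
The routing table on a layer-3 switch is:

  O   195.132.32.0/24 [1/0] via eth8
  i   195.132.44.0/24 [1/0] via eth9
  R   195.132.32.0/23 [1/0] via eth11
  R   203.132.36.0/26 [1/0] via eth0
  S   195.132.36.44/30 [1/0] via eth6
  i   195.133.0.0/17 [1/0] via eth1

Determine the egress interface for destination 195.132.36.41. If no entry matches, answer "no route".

No entry's prefix contains 195.132.36.41; there is no default route.

no route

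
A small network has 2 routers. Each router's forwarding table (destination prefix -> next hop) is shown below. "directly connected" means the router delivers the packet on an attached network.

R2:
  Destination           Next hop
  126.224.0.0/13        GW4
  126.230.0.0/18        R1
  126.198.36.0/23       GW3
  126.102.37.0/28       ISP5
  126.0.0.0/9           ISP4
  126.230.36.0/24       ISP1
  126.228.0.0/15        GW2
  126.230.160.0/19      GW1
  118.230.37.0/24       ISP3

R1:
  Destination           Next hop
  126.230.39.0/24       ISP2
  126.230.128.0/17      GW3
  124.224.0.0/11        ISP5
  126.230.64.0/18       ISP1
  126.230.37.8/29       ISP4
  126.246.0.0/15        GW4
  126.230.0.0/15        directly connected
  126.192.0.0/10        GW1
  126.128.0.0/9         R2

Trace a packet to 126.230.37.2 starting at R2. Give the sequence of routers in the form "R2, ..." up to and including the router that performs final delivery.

R2, R1

At R2: longest match for 126.230.37.2 is 126.230.0.0/18 -> R1
At R1: longest match for 126.230.37.2 is 126.230.0.0/15 -> directly connected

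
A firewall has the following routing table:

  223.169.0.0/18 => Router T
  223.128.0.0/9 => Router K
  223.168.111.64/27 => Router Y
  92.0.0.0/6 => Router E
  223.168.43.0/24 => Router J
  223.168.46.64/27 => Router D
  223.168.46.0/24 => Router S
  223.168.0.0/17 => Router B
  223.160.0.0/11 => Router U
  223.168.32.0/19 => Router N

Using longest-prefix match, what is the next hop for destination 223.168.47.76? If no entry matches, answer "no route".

Router N

Routes whose prefix contains 223.168.47.76:
  223.128.0.0/9 (223.128.0.0 - 223.255.255.255) -> Router K
  223.160.0.0/11 (223.160.0.0 - 223.191.255.255) -> Router U
  223.168.0.0/17 (223.168.0.0 - 223.168.127.255) -> Router B
  223.168.32.0/19 (223.168.32.0 - 223.168.63.255) -> Router N
More-specific entries that do NOT match:
  223.168.111.64/27 (223.168.111.64 - 223.168.111.95) does not contain 223.168.47.76
  223.168.46.64/27 (223.168.46.64 - 223.168.46.95) does not contain 223.168.47.76
  223.168.43.0/24 (223.168.43.0 - 223.168.43.255) does not contain 223.168.47.76
  223.168.46.0/24 (223.168.46.0 - 223.168.46.255) does not contain 223.168.47.76
Longest matching prefix is /19 -> next hop Router N.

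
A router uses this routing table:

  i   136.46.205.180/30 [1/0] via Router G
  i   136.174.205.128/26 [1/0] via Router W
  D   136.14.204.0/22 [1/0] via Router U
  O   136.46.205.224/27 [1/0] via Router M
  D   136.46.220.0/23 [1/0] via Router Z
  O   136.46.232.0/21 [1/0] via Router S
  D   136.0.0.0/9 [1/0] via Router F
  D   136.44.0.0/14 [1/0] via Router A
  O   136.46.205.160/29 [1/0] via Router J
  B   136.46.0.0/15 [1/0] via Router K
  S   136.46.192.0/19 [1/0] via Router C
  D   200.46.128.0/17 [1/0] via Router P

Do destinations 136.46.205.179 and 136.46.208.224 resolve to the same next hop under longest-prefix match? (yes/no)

136.46.205.179: longest match 136.46.192.0/19 -> Router C
136.46.208.224: longest match 136.46.192.0/19 -> Router C

yes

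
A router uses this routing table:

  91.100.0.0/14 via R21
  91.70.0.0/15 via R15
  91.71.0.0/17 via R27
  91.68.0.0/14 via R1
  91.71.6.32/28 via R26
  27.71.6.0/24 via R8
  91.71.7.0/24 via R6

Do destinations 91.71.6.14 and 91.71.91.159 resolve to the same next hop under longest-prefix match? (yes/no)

yes

91.71.6.14: longest match 91.71.0.0/17 -> R27
91.71.91.159: longest match 91.71.0.0/17 -> R27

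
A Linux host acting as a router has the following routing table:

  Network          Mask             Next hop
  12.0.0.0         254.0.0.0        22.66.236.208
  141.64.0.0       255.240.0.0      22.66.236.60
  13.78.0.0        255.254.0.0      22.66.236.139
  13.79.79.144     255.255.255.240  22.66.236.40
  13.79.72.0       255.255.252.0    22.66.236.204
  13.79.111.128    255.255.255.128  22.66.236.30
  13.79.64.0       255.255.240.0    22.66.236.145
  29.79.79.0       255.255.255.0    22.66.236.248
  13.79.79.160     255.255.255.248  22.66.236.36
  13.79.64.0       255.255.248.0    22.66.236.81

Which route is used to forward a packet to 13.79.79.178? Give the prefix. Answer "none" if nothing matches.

Entries matching 13.79.79.178:
  12.0.0.0/7 (12.0.0.0 - 13.255.255.255)
  13.78.0.0/15 (13.78.0.0 - 13.79.255.255)
  13.79.64.0/20 (13.79.64.0 - 13.79.79.255)
Most specific is 13.79.64.0/20.

13.79.64.0/20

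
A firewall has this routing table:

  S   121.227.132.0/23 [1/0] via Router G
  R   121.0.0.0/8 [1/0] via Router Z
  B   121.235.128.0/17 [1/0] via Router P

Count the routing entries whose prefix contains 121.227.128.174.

1

Prefixes containing 121.227.128.174:
  121.0.0.0/8 (121.0.0.0 - 121.255.255.255)
Total matching entries: 1.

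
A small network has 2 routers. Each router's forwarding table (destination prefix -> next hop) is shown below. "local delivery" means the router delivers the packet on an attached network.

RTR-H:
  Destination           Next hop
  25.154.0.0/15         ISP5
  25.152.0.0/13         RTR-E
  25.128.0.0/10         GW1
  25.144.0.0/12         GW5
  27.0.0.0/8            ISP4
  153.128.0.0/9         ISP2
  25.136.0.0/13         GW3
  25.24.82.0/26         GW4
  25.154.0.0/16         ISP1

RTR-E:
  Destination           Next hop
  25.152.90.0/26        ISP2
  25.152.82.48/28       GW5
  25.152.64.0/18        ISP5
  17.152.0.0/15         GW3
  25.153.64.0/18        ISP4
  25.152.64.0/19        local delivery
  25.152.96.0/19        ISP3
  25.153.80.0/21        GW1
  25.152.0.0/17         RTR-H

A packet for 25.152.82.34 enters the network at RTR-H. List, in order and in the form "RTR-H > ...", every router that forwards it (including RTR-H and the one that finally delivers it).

At RTR-H: longest match for 25.152.82.34 is 25.152.0.0/13 -> RTR-E
At RTR-E: longest match for 25.152.82.34 is 25.152.64.0/19 -> local delivery

RTR-H > RTR-E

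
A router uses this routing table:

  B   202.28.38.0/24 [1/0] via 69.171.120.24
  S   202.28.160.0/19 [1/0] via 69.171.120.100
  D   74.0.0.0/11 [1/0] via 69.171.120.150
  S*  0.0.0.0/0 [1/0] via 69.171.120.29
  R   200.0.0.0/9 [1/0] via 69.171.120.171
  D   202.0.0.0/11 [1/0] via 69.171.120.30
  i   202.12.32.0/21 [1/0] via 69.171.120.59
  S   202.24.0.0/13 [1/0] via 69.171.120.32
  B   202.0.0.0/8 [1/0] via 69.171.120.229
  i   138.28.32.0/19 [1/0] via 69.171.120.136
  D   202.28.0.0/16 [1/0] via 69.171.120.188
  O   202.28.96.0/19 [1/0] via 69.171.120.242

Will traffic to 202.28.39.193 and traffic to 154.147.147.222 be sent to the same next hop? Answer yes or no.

202.28.39.193: longest match 202.28.0.0/16 -> 69.171.120.188
154.147.147.222: longest match 0.0.0.0/0 -> 69.171.120.29

no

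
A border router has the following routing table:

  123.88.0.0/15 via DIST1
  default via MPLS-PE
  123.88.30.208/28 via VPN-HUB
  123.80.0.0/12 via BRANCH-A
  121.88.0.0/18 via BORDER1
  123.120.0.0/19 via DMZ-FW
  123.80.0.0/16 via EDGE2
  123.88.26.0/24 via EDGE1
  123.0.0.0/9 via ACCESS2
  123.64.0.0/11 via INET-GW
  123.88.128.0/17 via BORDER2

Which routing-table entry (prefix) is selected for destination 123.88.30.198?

Entries matching 123.88.30.198:
  0.0.0.0/0 (default, matches everything)
  123.0.0.0/9 (123.0.0.0 - 123.127.255.255)
  123.64.0.0/11 (123.64.0.0 - 123.95.255.255)
  123.80.0.0/12 (123.80.0.0 - 123.95.255.255)
  123.88.0.0/15 (123.88.0.0 - 123.89.255.255)
Most specific is 123.88.0.0/15.

123.88.0.0/15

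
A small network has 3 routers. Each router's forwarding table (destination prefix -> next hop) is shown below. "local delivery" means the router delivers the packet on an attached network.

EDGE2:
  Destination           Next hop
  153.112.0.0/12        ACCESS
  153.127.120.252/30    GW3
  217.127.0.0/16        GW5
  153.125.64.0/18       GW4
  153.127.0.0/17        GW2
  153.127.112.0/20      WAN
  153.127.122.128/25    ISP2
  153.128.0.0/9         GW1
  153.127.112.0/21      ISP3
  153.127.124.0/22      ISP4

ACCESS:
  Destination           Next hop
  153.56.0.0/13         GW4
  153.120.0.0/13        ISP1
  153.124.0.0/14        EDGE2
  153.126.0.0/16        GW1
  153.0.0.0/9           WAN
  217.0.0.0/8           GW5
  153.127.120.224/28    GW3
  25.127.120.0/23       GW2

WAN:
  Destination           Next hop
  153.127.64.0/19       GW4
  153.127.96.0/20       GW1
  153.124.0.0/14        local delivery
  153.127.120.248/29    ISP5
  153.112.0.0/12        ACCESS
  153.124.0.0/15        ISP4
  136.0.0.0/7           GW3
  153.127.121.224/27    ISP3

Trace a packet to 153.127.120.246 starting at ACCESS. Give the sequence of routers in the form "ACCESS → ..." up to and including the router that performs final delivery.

At ACCESS: longest match for 153.127.120.246 is 153.124.0.0/14 -> EDGE2
At EDGE2: longest match for 153.127.120.246 is 153.127.112.0/20 -> WAN
At WAN: longest match for 153.127.120.246 is 153.124.0.0/14 -> local delivery

ACCESS → EDGE2 → WAN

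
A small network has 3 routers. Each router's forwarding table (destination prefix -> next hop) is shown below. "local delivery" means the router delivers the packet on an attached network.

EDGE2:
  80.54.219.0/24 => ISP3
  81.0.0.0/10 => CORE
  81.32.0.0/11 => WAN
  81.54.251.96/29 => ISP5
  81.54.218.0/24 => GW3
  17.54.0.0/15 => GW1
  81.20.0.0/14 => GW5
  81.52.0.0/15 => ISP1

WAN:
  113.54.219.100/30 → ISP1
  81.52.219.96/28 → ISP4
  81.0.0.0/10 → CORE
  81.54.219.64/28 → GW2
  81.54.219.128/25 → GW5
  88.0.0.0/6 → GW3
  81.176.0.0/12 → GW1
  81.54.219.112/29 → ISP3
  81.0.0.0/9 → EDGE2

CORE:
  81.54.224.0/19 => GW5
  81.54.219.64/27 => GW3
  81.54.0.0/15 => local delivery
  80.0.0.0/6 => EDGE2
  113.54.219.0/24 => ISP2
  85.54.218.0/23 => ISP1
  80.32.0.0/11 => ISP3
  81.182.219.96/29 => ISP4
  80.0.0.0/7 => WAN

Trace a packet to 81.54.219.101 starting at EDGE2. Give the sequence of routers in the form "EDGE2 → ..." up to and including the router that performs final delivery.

At EDGE2: longest match for 81.54.219.101 is 81.32.0.0/11 -> WAN
At WAN: longest match for 81.54.219.101 is 81.0.0.0/10 -> CORE
At CORE: longest match for 81.54.219.101 is 81.54.0.0/15 -> local delivery

EDGE2 → WAN → CORE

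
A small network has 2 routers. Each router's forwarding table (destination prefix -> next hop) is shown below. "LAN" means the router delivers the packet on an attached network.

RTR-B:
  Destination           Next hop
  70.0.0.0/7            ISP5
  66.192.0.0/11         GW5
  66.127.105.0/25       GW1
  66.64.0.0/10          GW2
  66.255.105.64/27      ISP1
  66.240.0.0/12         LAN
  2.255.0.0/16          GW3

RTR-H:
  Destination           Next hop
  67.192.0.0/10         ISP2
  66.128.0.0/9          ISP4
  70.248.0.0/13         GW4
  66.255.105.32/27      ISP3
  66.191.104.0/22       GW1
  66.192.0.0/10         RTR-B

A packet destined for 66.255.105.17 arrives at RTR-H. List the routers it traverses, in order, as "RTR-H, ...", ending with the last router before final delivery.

At RTR-H: longest match for 66.255.105.17 is 66.192.0.0/10 -> RTR-B
At RTR-B: longest match for 66.255.105.17 is 66.240.0.0/12 -> LAN

RTR-H, RTR-B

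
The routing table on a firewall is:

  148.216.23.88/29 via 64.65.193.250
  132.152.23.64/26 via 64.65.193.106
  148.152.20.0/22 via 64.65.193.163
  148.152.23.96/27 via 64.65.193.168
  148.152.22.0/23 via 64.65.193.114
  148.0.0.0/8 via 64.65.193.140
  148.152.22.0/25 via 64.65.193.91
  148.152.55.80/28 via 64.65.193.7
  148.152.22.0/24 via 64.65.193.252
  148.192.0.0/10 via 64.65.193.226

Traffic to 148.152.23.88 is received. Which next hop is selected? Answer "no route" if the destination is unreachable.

64.65.193.114

Routes whose prefix contains 148.152.23.88:
  148.0.0.0/8 (148.0.0.0 - 148.255.255.255) -> 64.65.193.140
  148.152.20.0/22 (148.152.20.0 - 148.152.23.255) -> 64.65.193.163
  148.152.22.0/23 (148.152.22.0 - 148.152.23.255) -> 64.65.193.114
More-specific entries that do NOT match:
  148.216.23.88/29 (148.216.23.88 - 148.216.23.95) does not contain 148.152.23.88
  148.152.55.80/28 (148.152.55.80 - 148.152.55.95) does not contain 148.152.23.88
  148.152.23.96/27 (148.152.23.96 - 148.152.23.127) does not contain 148.152.23.88
  132.152.23.64/26 (132.152.23.64 - 132.152.23.127) does not contain 148.152.23.88
  148.152.22.0/25 (148.152.22.0 - 148.152.22.127) does not contain 148.152.23.88
  148.152.22.0/24 (148.152.22.0 - 148.152.22.255) does not contain 148.152.23.88
Longest matching prefix is /23 -> next hop 64.65.193.114.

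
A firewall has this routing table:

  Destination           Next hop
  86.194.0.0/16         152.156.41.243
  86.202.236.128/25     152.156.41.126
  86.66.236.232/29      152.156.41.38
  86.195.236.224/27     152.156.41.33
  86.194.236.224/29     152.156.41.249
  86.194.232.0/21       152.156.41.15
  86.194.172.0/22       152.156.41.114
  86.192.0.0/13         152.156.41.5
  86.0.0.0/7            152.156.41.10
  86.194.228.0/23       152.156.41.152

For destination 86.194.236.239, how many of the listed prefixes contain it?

Prefixes containing 86.194.236.239:
  86.0.0.0/7 (86.0.0.0 - 87.255.255.255)
  86.192.0.0/13 (86.192.0.0 - 86.199.255.255)
  86.194.0.0/16 (86.194.0.0 - 86.194.255.255)
  86.194.232.0/21 (86.194.232.0 - 86.194.239.255)
Total matching entries: 4.

4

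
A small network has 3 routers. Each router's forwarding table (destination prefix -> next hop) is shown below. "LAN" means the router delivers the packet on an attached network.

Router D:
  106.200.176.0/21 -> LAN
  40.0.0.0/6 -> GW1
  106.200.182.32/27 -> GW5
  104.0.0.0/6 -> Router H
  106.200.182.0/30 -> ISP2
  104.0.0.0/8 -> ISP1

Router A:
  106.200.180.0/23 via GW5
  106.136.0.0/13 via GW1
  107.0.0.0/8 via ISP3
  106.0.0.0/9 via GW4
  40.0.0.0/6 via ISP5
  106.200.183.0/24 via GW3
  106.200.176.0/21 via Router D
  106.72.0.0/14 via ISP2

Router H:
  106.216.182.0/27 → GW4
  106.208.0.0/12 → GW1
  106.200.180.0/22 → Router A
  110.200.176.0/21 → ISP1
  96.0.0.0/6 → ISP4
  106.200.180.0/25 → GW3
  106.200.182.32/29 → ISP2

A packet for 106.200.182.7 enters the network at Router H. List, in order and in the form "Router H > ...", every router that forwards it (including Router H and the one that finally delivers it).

Router H > Router A > Router D

At Router H: longest match for 106.200.182.7 is 106.200.180.0/22 -> Router A
At Router A: longest match for 106.200.182.7 is 106.200.176.0/21 -> Router D
At Router D: longest match for 106.200.182.7 is 106.200.176.0/21 -> LAN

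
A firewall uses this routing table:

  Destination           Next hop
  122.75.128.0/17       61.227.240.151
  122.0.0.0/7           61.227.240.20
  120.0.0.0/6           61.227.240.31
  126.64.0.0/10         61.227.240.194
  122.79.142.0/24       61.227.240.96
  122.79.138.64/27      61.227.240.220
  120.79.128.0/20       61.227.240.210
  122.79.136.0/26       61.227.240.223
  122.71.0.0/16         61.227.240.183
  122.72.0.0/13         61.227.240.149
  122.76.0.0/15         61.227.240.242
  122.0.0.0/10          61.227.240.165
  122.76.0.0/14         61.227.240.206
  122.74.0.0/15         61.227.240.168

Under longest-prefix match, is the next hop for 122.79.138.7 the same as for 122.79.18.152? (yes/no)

122.79.138.7: longest match 122.76.0.0/14 -> 61.227.240.206
122.79.18.152: longest match 122.76.0.0/14 -> 61.227.240.206

yes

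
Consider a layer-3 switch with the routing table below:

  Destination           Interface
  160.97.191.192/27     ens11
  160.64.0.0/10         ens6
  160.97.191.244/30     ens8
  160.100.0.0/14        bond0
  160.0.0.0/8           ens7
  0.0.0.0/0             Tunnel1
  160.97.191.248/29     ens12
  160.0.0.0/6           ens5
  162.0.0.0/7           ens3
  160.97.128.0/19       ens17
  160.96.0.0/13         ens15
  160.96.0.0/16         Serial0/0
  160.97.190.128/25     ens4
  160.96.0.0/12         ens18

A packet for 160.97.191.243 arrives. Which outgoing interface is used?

Routes whose prefix contains 160.97.191.243:
  0.0.0.0/0 (default, matches everything) -> Tunnel1
  160.0.0.0/6 (160.0.0.0 - 163.255.255.255) -> ens5
  160.0.0.0/8 (160.0.0.0 - 160.255.255.255) -> ens7
  160.64.0.0/10 (160.64.0.0 - 160.127.255.255) -> ens6
  160.96.0.0/12 (160.96.0.0 - 160.111.255.255) -> ens18
  160.96.0.0/13 (160.96.0.0 - 160.103.255.255) -> ens15
More-specific entries that do NOT match:
  160.97.191.244/30 (160.97.191.244 - 160.97.191.247) does not contain 160.97.191.243
  160.97.191.248/29 (160.97.191.248 - 160.97.191.255) does not contain 160.97.191.243
  160.97.191.192/27 (160.97.191.192 - 160.97.191.223) does not contain 160.97.191.243
  160.97.190.128/25 (160.97.190.128 - 160.97.190.255) does not contain 160.97.191.243
  160.97.128.0/19 (160.97.128.0 - 160.97.159.255) does not contain 160.97.191.243
  160.96.0.0/16 (160.96.0.0 - 160.96.255.255) does not contain 160.97.191.243
  160.100.0.0/14 (160.100.0.0 - 160.103.255.255) does not contain 160.97.191.243
Longest matching prefix is /13 -> interface ens15.

ens15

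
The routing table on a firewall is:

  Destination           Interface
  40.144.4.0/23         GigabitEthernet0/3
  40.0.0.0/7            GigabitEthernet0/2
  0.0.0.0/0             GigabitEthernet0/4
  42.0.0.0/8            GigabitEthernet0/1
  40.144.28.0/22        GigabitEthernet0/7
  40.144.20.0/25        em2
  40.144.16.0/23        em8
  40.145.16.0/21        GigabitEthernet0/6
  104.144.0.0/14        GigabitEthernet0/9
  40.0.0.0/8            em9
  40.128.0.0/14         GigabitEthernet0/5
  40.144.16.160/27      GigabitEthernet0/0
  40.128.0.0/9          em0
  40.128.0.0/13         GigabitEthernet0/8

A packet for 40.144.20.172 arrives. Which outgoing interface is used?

em0

Routes whose prefix contains 40.144.20.172:
  0.0.0.0/0 (default, matches everything) -> GigabitEthernet0/4
  40.0.0.0/7 (40.0.0.0 - 41.255.255.255) -> GigabitEthernet0/2
  40.0.0.0/8 (40.0.0.0 - 40.255.255.255) -> em9
  40.128.0.0/9 (40.128.0.0 - 40.255.255.255) -> em0
More-specific entries that do NOT match:
  40.144.16.160/27 (40.144.16.160 - 40.144.16.191) does not contain 40.144.20.172
  40.144.20.0/25 (40.144.20.0 - 40.144.20.127) does not contain 40.144.20.172
  40.144.4.0/23 (40.144.4.0 - 40.144.5.255) does not contain 40.144.20.172
  40.144.16.0/23 (40.144.16.0 - 40.144.17.255) does not contain 40.144.20.172
  40.144.28.0/22 (40.144.28.0 - 40.144.31.255) does not contain 40.144.20.172
  40.145.16.0/21 (40.145.16.0 - 40.145.23.255) does not contain 40.144.20.172
  104.144.0.0/14 (104.144.0.0 - 104.147.255.255) does not contain 40.144.20.172
  40.128.0.0/14 (40.128.0.0 - 40.131.255.255) does not contain 40.144.20.172
  40.128.0.0/13 (40.128.0.0 - 40.135.255.255) does not contain 40.144.20.172
Longest matching prefix is /9 -> interface em0.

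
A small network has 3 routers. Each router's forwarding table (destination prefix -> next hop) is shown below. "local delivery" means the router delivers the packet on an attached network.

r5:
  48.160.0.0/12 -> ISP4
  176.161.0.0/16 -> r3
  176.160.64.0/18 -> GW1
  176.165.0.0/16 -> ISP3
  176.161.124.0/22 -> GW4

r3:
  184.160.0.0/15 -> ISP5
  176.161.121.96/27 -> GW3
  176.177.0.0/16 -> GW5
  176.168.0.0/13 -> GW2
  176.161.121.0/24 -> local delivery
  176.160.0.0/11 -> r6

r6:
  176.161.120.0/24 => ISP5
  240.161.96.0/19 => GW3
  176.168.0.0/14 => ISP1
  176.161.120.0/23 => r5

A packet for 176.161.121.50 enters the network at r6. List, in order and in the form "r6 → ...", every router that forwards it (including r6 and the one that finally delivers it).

r6 → r5 → r3

At r6: longest match for 176.161.121.50 is 176.161.120.0/23 -> r5
At r5: longest match for 176.161.121.50 is 176.161.0.0/16 -> r3
At r3: longest match for 176.161.121.50 is 176.161.121.0/24 -> local delivery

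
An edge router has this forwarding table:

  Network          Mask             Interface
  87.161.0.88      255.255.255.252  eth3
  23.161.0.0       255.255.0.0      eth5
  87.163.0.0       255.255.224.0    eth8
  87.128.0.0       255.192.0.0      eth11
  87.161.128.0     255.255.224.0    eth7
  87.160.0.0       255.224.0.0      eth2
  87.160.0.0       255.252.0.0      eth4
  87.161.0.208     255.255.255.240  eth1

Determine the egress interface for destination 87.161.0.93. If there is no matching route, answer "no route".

eth4

Routes whose prefix contains 87.161.0.93:
  87.128.0.0/10 (87.128.0.0 - 87.191.255.255) -> eth11
  87.160.0.0/11 (87.160.0.0 - 87.191.255.255) -> eth2
  87.160.0.0/14 (87.160.0.0 - 87.163.255.255) -> eth4
More-specific entries that do NOT match:
  87.161.0.88/30 (87.161.0.88 - 87.161.0.91) does not contain 87.161.0.93
  87.161.0.208/28 (87.161.0.208 - 87.161.0.223) does not contain 87.161.0.93
  87.163.0.0/19 (87.163.0.0 - 87.163.31.255) does not contain 87.161.0.93
  87.161.128.0/19 (87.161.128.0 - 87.161.159.255) does not contain 87.161.0.93
  23.161.0.0/16 (23.161.0.0 - 23.161.255.255) does not contain 87.161.0.93
Longest matching prefix is /14 -> interface eth4.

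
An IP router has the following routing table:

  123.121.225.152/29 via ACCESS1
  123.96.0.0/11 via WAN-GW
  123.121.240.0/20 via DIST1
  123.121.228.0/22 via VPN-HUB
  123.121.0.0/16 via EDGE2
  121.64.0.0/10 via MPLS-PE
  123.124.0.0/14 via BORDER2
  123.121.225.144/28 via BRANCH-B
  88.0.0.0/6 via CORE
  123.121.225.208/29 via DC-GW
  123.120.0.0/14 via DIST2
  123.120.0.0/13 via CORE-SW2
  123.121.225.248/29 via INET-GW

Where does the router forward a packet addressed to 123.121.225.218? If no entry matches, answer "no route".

Routes whose prefix contains 123.121.225.218:
  123.96.0.0/11 (123.96.0.0 - 123.127.255.255) -> WAN-GW
  123.120.0.0/13 (123.120.0.0 - 123.127.255.255) -> CORE-SW2
  123.120.0.0/14 (123.120.0.0 - 123.123.255.255) -> DIST2
  123.121.0.0/16 (123.121.0.0 - 123.121.255.255) -> EDGE2
More-specific entries that do NOT match:
  123.121.225.152/29 (123.121.225.152 - 123.121.225.159) does not contain 123.121.225.218
  123.121.225.208/29 (123.121.225.208 - 123.121.225.215) does not contain 123.121.225.218
  123.121.225.248/29 (123.121.225.248 - 123.121.225.255) does not contain 123.121.225.218
  123.121.225.144/28 (123.121.225.144 - 123.121.225.159) does not contain 123.121.225.218
  123.121.228.0/22 (123.121.228.0 - 123.121.231.255) does not contain 123.121.225.218
  123.121.240.0/20 (123.121.240.0 - 123.121.255.255) does not contain 123.121.225.218
Longest matching prefix is /16 -> next hop EDGE2.

EDGE2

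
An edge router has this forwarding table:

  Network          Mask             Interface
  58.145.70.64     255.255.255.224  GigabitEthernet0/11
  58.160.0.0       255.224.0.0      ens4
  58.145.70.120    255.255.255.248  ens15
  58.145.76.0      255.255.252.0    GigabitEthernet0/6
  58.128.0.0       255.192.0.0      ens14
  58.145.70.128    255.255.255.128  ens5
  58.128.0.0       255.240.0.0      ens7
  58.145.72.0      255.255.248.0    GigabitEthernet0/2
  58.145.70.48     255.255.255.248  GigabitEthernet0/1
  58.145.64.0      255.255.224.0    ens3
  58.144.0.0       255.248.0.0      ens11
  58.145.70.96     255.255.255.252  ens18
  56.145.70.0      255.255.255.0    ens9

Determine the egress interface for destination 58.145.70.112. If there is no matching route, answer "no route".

Routes whose prefix contains 58.145.70.112:
  58.128.0.0/10 (58.128.0.0 - 58.191.255.255) -> ens14
  58.144.0.0/13 (58.144.0.0 - 58.151.255.255) -> ens11
  58.145.64.0/19 (58.145.64.0 - 58.145.95.255) -> ens3
More-specific entries that do NOT match:
  58.145.70.96/30 (58.145.70.96 - 58.145.70.99) does not contain 58.145.70.112
  58.145.70.120/29 (58.145.70.120 - 58.145.70.127) does not contain 58.145.70.112
  58.145.70.48/29 (58.145.70.48 - 58.145.70.55) does not contain 58.145.70.112
  58.145.70.64/27 (58.145.70.64 - 58.145.70.95) does not contain 58.145.70.112
  58.145.70.128/25 (58.145.70.128 - 58.145.70.255) does not contain 58.145.70.112
  56.145.70.0/24 (56.145.70.0 - 56.145.70.255) does not contain 58.145.70.112
  58.145.76.0/22 (58.145.76.0 - 58.145.79.255) does not contain 58.145.70.112
  58.145.72.0/21 (58.145.72.0 - 58.145.79.255) does not contain 58.145.70.112
Longest matching prefix is /19 -> interface ens3.

ens3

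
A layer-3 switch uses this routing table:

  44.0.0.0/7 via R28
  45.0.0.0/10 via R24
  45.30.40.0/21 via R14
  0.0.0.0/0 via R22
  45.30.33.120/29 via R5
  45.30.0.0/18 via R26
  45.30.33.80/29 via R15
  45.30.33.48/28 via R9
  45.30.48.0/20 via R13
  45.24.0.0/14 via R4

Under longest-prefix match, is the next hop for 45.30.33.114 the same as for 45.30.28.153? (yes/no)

yes

45.30.33.114: longest match 45.30.0.0/18 -> R26
45.30.28.153: longest match 45.30.0.0/18 -> R26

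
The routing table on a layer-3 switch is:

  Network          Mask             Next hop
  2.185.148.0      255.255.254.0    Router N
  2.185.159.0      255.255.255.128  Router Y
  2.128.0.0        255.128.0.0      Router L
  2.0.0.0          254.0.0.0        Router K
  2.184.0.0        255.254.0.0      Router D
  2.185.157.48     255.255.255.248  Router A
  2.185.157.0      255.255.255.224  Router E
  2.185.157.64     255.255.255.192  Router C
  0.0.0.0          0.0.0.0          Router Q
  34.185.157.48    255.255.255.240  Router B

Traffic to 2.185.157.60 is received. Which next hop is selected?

Router D

Routes whose prefix contains 2.185.157.60:
  0.0.0.0/0 (default, matches everything) -> Router Q
  2.0.0.0/7 (2.0.0.0 - 3.255.255.255) -> Router K
  2.128.0.0/9 (2.128.0.0 - 2.255.255.255) -> Router L
  2.184.0.0/15 (2.184.0.0 - 2.185.255.255) -> Router D
More-specific entries that do NOT match:
  2.185.157.48/29 (2.185.157.48 - 2.185.157.55) does not contain 2.185.157.60
  34.185.157.48/28 (34.185.157.48 - 34.185.157.63) does not contain 2.185.157.60
  2.185.157.0/27 (2.185.157.0 - 2.185.157.31) does not contain 2.185.157.60
  2.185.157.64/26 (2.185.157.64 - 2.185.157.127) does not contain 2.185.157.60
  2.185.159.0/25 (2.185.159.0 - 2.185.159.127) does not contain 2.185.157.60
  2.185.148.0/23 (2.185.148.0 - 2.185.149.255) does not contain 2.185.157.60
Longest matching prefix is /15 -> next hop Router D.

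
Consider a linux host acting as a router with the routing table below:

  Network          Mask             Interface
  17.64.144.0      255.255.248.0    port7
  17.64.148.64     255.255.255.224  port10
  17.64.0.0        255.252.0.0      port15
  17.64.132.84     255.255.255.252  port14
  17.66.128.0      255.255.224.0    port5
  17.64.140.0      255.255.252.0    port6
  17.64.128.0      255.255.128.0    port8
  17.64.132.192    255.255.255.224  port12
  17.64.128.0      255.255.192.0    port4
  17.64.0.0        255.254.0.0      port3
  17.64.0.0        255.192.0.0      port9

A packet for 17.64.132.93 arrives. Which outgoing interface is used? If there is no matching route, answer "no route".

Routes whose prefix contains 17.64.132.93:
  17.64.0.0/10 (17.64.0.0 - 17.127.255.255) -> port9
  17.64.0.0/14 (17.64.0.0 - 17.67.255.255) -> port15
  17.64.0.0/15 (17.64.0.0 - 17.65.255.255) -> port3
  17.64.128.0/17 (17.64.128.0 - 17.64.255.255) -> port8
  17.64.128.0/18 (17.64.128.0 - 17.64.191.255) -> port4
More-specific entries that do NOT match:
  17.64.132.84/30 (17.64.132.84 - 17.64.132.87) does not contain 17.64.132.93
  17.64.148.64/27 (17.64.148.64 - 17.64.148.95) does not contain 17.64.132.93
  17.64.132.192/27 (17.64.132.192 - 17.64.132.223) does not contain 17.64.132.93
  17.64.140.0/22 (17.64.140.0 - 17.64.143.255) does not contain 17.64.132.93
  17.64.144.0/21 (17.64.144.0 - 17.64.151.255) does not contain 17.64.132.93
  17.66.128.0/19 (17.66.128.0 - 17.66.159.255) does not contain 17.64.132.93
Longest matching prefix is /18 -> interface port4.

port4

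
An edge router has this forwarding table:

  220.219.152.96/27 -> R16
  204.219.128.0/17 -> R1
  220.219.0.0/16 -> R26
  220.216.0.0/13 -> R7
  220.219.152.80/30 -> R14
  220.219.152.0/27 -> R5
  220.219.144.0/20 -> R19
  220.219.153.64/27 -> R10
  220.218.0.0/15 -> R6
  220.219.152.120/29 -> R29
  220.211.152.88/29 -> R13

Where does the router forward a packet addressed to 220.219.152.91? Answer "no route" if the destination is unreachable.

R19

Routes whose prefix contains 220.219.152.91:
  220.216.0.0/13 (220.216.0.0 - 220.223.255.255) -> R7
  220.218.0.0/15 (220.218.0.0 - 220.219.255.255) -> R6
  220.219.0.0/16 (220.219.0.0 - 220.219.255.255) -> R26
  220.219.144.0/20 (220.219.144.0 - 220.219.159.255) -> R19
More-specific entries that do NOT match:
  220.219.152.80/30 (220.219.152.80 - 220.219.152.83) does not contain 220.219.152.91
  220.219.152.120/29 (220.219.152.120 - 220.219.152.127) does not contain 220.219.152.91
  220.211.152.88/29 (220.211.152.88 - 220.211.152.95) does not contain 220.219.152.91
  220.219.152.96/27 (220.219.152.96 - 220.219.152.127) does not contain 220.219.152.91
  220.219.152.0/27 (220.219.152.0 - 220.219.152.31) does not contain 220.219.152.91
  220.219.153.64/27 (220.219.153.64 - 220.219.153.95) does not contain 220.219.152.91
Longest matching prefix is /20 -> next hop R19.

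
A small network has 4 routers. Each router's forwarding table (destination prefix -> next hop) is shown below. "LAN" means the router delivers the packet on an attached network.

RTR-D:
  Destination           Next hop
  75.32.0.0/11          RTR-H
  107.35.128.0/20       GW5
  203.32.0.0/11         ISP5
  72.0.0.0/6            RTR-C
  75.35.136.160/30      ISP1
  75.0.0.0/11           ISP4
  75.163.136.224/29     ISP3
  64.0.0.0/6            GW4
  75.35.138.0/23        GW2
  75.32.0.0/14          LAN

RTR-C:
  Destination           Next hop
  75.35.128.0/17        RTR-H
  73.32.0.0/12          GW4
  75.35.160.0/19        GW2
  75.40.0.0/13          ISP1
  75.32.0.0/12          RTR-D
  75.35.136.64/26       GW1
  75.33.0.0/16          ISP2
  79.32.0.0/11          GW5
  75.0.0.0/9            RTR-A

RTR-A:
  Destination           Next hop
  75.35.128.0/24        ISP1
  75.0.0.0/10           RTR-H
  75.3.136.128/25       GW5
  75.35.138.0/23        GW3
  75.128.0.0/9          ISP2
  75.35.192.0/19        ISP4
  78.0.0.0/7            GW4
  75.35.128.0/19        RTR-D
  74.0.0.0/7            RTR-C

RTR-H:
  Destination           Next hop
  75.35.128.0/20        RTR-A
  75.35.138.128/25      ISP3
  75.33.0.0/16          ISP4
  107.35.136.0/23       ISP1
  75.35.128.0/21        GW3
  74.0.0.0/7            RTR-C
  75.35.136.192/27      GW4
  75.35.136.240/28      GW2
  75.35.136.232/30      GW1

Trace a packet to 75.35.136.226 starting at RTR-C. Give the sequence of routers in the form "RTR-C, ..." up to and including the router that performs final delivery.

At RTR-C: longest match for 75.35.136.226 is 75.35.128.0/17 -> RTR-H
At RTR-H: longest match for 75.35.136.226 is 75.35.128.0/20 -> RTR-A
At RTR-A: longest match for 75.35.136.226 is 75.35.128.0/19 -> RTR-D
At RTR-D: longest match for 75.35.136.226 is 75.32.0.0/14 -> LAN

RTR-C, RTR-H, RTR-A, RTR-D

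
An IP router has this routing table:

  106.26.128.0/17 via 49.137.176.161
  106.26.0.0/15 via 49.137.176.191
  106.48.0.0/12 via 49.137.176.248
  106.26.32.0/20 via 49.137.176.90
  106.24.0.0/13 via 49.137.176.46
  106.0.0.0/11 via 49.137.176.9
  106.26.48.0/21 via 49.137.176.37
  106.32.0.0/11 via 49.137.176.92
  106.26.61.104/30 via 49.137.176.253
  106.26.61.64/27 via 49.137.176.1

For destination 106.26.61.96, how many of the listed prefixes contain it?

Prefixes containing 106.26.61.96:
  106.0.0.0/11 (106.0.0.0 - 106.31.255.255)
  106.24.0.0/13 (106.24.0.0 - 106.31.255.255)
  106.26.0.0/15 (106.26.0.0 - 106.27.255.255)
Total matching entries: 3.

3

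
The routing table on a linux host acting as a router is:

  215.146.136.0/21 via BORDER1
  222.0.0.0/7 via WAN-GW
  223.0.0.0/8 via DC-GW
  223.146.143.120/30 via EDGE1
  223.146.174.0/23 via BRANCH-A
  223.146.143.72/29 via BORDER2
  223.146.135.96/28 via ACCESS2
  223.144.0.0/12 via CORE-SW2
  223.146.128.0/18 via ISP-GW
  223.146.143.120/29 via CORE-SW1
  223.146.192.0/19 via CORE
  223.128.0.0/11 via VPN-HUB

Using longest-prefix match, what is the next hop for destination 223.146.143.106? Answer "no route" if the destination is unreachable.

ISP-GW

Routes whose prefix contains 223.146.143.106:
  222.0.0.0/7 (222.0.0.0 - 223.255.255.255) -> WAN-GW
  223.0.0.0/8 (223.0.0.0 - 223.255.255.255) -> DC-GW
  223.128.0.0/11 (223.128.0.0 - 223.159.255.255) -> VPN-HUB
  223.144.0.0/12 (223.144.0.0 - 223.159.255.255) -> CORE-SW2
  223.146.128.0/18 (223.146.128.0 - 223.146.191.255) -> ISP-GW
More-specific entries that do NOT match:
  223.146.143.120/30 (223.146.143.120 - 223.146.143.123) does not contain 223.146.143.106
  223.146.143.72/29 (223.146.143.72 - 223.146.143.79) does not contain 223.146.143.106
  223.146.143.120/29 (223.146.143.120 - 223.146.143.127) does not contain 223.146.143.106
  223.146.135.96/28 (223.146.135.96 - 223.146.135.111) does not contain 223.146.143.106
  223.146.174.0/23 (223.146.174.0 - 223.146.175.255) does not contain 223.146.143.106
  215.146.136.0/21 (215.146.136.0 - 215.146.143.255) does not contain 223.146.143.106
  223.146.192.0/19 (223.146.192.0 - 223.146.223.255) does not contain 223.146.143.106
Longest matching prefix is /18 -> next hop ISP-GW.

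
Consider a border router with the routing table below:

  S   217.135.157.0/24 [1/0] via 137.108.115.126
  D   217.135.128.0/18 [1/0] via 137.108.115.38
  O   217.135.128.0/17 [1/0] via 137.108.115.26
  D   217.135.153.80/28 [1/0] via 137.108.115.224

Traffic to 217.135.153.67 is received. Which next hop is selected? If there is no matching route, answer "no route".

Routes whose prefix contains 217.135.153.67:
  217.135.128.0/17 (217.135.128.0 - 217.135.255.255) -> 137.108.115.26
  217.135.128.0/18 (217.135.128.0 - 217.135.191.255) -> 137.108.115.38
More-specific entries that do NOT match:
  217.135.153.80/28 (217.135.153.80 - 217.135.153.95) does not contain 217.135.153.67
  217.135.157.0/24 (217.135.157.0 - 217.135.157.255) does not contain 217.135.153.67
Longest matching prefix is /18 -> next hop 137.108.115.38.

137.108.115.38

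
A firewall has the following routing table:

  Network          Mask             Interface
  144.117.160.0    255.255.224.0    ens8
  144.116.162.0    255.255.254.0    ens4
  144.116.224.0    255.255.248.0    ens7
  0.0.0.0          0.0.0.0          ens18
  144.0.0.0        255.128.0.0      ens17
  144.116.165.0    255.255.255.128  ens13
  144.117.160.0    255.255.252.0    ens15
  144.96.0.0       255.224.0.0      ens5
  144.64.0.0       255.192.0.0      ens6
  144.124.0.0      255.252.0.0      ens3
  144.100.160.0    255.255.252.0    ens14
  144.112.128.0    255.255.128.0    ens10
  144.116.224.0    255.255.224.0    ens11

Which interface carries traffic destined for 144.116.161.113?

ens5

Routes whose prefix contains 144.116.161.113:
  0.0.0.0/0 (default, matches everything) -> ens18
  144.0.0.0/9 (144.0.0.0 - 144.127.255.255) -> ens17
  144.64.0.0/10 (144.64.0.0 - 144.127.255.255) -> ens6
  144.96.0.0/11 (144.96.0.0 - 144.127.255.255) -> ens5
More-specific entries that do NOT match:
  144.116.165.0/25 (144.116.165.0 - 144.116.165.127) does not contain 144.116.161.113
  144.116.162.0/23 (144.116.162.0 - 144.116.163.255) does not contain 144.116.161.113
  144.117.160.0/22 (144.117.160.0 - 144.117.163.255) does not contain 144.116.161.113
  144.100.160.0/22 (144.100.160.0 - 144.100.163.255) does not contain 144.116.161.113
  144.116.224.0/21 (144.116.224.0 - 144.116.231.255) does not contain 144.116.161.113
  144.117.160.0/19 (144.117.160.0 - 144.117.191.255) does not contain 144.116.161.113
  144.116.224.0/19 (144.116.224.0 - 144.116.255.255) does not contain 144.116.161.113
  144.112.128.0/17 (144.112.128.0 - 144.112.255.255) does not contain 144.116.161.113
  144.124.0.0/14 (144.124.0.0 - 144.127.255.255) does not contain 144.116.161.113
Longest matching prefix is /11 -> interface ens5.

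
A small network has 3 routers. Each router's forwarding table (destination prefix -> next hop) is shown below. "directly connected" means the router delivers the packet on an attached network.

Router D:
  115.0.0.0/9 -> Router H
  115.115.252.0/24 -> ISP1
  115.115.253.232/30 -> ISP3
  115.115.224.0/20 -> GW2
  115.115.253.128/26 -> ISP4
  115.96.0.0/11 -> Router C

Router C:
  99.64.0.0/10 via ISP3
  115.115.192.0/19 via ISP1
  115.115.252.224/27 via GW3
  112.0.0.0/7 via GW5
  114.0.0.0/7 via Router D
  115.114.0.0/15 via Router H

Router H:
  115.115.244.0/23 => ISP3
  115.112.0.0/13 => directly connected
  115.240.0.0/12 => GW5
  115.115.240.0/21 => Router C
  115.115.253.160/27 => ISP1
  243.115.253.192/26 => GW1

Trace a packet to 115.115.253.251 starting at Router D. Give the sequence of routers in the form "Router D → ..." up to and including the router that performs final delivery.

Router D → Router C → Router H

At Router D: longest match for 115.115.253.251 is 115.96.0.0/11 -> Router C
At Router C: longest match for 115.115.253.251 is 115.114.0.0/15 -> Router H
At Router H: longest match for 115.115.253.251 is 115.112.0.0/13 -> directly connected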